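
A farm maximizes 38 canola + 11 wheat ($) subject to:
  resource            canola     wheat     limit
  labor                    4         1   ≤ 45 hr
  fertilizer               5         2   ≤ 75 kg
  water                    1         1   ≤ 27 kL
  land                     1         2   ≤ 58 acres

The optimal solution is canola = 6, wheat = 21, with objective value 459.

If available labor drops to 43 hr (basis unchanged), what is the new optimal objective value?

Binding: labor and water. Non-binding: fertilizer (3 unused), land (10 unused).
By complementary slackness, y = 0 for the non-binding constraints.
From A_Bᵀ y = c: 4·y_labor + 1·y_water = 38; 1·y_labor + 1·y_water = 11.
→ y_labor = 9 and y_water = 2.
Δz = y_labor·Δb = 9 × (-2) = -18, so new z* = 459 − 18 = 441.

441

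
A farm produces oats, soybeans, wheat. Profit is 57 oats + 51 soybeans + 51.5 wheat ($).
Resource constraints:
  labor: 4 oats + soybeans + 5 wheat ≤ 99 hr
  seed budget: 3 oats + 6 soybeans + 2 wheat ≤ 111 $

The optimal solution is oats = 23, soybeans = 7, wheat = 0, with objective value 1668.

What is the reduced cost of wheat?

Check each constraint at x*: labor 99/99 (tight); seed budget 111/111 (tight).
From A_Bᵀ y = c: 4·y_labor + 3·y_seed budget = 57; 1·y_labor + 6·y_seed budget = 51.
Solving: y_labor = 9, y_seed budget = 7.
Reduced cost of wheat: c₃ − yᵀa₃ = 51.5 − (9·5 + 7·2) = 51.5 − 59 = -7.5.

-7.5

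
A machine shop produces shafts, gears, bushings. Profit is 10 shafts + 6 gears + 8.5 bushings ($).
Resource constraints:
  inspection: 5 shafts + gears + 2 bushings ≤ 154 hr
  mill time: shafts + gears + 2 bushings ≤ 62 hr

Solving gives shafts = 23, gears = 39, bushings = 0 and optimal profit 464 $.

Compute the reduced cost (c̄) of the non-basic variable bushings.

Both inspection and mill time are binding at x*.
From A_Bᵀ y = c: 5·y_inspection + 1·y_mill time = 10; 1·y_inspection + 1·y_mill time = 6.
This yields shadow prices y_inspection = 1, y_mill time = 5.
Reduced cost of bushings: c₃ − yᵀa₃ = 8.5 − (1·2 + 5·2) = 8.5 − 12 = -3.5.

-3.5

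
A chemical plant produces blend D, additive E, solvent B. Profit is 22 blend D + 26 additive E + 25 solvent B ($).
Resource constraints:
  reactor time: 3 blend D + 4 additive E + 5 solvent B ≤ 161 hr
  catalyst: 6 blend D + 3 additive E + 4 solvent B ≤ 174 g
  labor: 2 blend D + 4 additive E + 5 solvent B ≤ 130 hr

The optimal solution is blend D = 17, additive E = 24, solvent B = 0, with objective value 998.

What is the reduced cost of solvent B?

-8

Check each constraint at x*: reactor time 147/161 (slack 14); catalyst 174/174 (tight); labor 130/130 (tight).
Slack constraints have shadow price 0 (complementary slackness).
The binding rows give the dual system: 6·y_catalyst + 2·y_labor = 22 and 3·y_catalyst + 4·y_labor = 26.
Solving: y_catalyst = 2, y_labor = 5.
Reduced cost of solvent B: c₃ − yᵀa₃ = 25 − (2·4 + 5·5) = 25 − 33 = -8.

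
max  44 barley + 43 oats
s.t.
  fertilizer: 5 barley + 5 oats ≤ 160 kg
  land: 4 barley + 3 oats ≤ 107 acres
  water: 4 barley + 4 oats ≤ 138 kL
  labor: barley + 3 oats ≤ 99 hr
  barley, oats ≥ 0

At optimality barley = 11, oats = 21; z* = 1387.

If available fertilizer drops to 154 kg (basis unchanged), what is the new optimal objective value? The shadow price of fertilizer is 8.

1339

Δb = -6, so new z* = 1387 + (8)·(-6) = 1387 − 48 = 1339.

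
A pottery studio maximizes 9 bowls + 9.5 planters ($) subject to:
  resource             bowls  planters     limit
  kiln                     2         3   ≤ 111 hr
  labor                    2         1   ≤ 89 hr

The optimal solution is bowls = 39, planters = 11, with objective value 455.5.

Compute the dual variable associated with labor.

At the optimum: kiln uses 111 of 111 (binding); labor uses 89 of 89 (binding).
From A_Bᵀ y = c: 2·y_kiln + 2·y_labor = 9; 3·y_kiln + 1·y_labor = 9.5.
Solving: y_kiln = 2.5, y_labor = 2.
Shadow price of labor = 2.

2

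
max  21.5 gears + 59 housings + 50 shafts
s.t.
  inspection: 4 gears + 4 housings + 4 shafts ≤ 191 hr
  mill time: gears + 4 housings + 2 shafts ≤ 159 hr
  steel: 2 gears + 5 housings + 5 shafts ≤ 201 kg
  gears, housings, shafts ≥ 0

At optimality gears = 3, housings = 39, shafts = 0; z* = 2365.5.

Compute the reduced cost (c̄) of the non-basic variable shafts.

-2

Check each constraint at x*: inspection 168/191 (slack 23); mill time 159/159 (tight); steel 201/201 (tight).
Since inspection is not tight, its dual is 0.
From A_Bᵀ y = c: 1·y_mill time + 2·y_steel = 21.5; 4·y_mill time + 5·y_steel = 59.
→ y_mill time = 3.5 and y_steel = 9.
Reduced cost of shafts: c₃ − yᵀa₃ = 50 − (3.5·2 + 9·5) = 50 − 52 = -2.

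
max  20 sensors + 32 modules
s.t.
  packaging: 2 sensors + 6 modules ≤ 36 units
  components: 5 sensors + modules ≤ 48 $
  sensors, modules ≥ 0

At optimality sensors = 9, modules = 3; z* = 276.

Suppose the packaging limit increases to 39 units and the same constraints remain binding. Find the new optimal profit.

291

At the optimum: packaging uses 36 of 36 (binding); components uses 48 of 48 (binding).
Dual feasibility on the basic columns requires 2·y_packaging + 5·y_components = 20, 6·y_packaging + 1·y_components = 32.
This yields shadow prices y_packaging = 5, y_components = 2.
Δz = y_packaging·Δb = 5 × (3) = 15, so new z* = 276 + 15 = 291.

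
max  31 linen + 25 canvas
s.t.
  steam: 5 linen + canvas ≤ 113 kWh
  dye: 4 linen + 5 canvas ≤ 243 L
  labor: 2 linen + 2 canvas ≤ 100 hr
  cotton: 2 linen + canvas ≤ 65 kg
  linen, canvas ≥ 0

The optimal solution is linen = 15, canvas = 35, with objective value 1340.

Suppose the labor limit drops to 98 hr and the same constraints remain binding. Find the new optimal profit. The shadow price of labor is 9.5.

Δb = -2, so new z* = 1340 + (9.5)·(-2) = 1340 − 19 = 1321.

1321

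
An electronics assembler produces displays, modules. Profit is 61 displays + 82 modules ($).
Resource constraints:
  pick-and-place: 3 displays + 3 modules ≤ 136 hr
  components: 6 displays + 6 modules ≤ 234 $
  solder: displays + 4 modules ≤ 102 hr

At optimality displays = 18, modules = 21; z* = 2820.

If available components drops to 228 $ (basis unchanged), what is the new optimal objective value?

2766

Binding: components and solder. Non-binding: pick-and-place (19 unused).
By complementary slackness, y = 0 for the non-binding constraint.
Dual feasibility on the basic columns requires 6·y_components + 1·y_solder = 61, 6·y_components + 4·y_solder = 82.
Solving: y_components = 9, y_solder = 7.
Δz = y_components·Δb = 9 × (-6) = -54, so new z* = 2820 − 54 = 2766.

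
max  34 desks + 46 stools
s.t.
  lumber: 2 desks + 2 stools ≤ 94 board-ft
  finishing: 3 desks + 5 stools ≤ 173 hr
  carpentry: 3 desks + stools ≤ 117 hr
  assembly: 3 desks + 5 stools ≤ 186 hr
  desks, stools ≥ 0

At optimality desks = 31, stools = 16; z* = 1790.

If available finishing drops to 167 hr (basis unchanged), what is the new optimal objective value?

Check each constraint at x*: lumber 94/94 (tight); finishing 173/173 (tight); carpentry 109/117 (slack 8); assembly 173/186 (slack 13).
Slack constraints have shadow price 0 (complementary slackness).
From A_Bᵀ y = c: 2·y_lumber + 3·y_finishing = 34; 2·y_lumber + 5·y_finishing = 46.
→ y_lumber = 8 and y_finishing = 6.
Δz = y_finishing·Δb = 6 × (-6) = -36, so new z* = 1790 − 36 = 1754.

1754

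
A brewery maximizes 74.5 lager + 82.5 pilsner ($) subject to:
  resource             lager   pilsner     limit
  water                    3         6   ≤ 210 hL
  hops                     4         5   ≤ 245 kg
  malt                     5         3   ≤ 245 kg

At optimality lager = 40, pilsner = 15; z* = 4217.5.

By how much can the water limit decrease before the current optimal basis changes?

63

Binding constraints: water, malt. The basis is B = [[3,6],[5,3]] with det -21.
Per unit decrease in water, x* moves by d = (0.1429, -0.2381).
The basis stays optimal until pilsner reaches 0; allowable decrease = 63 hL.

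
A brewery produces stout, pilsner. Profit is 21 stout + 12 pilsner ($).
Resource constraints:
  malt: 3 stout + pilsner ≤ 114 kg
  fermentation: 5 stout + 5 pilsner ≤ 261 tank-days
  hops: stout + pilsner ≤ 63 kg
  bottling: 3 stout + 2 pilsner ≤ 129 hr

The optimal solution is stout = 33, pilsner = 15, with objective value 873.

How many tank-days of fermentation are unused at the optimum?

21

fermentation used = 5·33 + 5·15 = 240; slack = 261 − 240 = 21.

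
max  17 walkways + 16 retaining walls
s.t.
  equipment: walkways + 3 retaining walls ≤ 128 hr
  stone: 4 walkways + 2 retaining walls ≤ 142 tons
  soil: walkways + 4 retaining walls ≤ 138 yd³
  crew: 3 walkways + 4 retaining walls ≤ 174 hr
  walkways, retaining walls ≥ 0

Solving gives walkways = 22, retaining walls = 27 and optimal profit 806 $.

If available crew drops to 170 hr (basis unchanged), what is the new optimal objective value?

At the optimum: equipment uses 103 of 128 (slack = 25); stone uses 142 of 142 (binding); soil uses 130 of 138 (slack = 8); crew uses 174 of 174 (binding).
Since equipment, soil are not tight, their duals are 0.
Dual feasibility on the basic columns requires 4·y_stone + 3·y_crew = 17, 2·y_stone + 4·y_crew = 16.
→ y_stone = 2 and y_crew = 3.
Δz = y_crew·Δb = 3 × (-4) = -12, so new z* = 806 − 12 = 794.

794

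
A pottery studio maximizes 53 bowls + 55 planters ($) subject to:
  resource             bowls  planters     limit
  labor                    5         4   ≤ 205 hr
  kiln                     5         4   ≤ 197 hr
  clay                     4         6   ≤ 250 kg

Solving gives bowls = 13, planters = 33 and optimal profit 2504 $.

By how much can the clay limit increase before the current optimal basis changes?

45.5

Binding constraints: kiln, clay. The basis is B = [[5,4],[4,6]] with det 14.
Per unit increase in clay, x* moves by d = (-0.2857, 0.3571).
The basis stays optimal until bowls reaches 0; allowable increase = 45.5 kg.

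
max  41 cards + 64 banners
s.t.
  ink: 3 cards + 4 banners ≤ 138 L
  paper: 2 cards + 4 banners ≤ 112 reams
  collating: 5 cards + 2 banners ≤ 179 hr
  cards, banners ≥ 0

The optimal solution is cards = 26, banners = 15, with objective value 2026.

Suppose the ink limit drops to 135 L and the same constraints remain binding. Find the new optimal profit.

1999

Binding: ink and paper. Non-binding: collating (19 unused).
Slack constraints have shadow price 0 (complementary slackness).
The binding rows give the dual system: 3·y_ink + 2·y_paper = 41 and 4·y_ink + 4·y_paper = 64.
→ y_ink = 9 and y_paper = 7.
Δz = y_ink·Δb = 9 × (-3) = -27, so new z* = 2026 − 27 = 1999.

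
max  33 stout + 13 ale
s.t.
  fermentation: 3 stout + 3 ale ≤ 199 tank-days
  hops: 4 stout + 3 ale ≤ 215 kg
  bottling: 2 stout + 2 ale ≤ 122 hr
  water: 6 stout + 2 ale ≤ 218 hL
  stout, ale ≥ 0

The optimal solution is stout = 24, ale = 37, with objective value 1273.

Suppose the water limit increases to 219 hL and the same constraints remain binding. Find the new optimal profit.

Binding: bottling and water. Non-binding: fermentation (16 unused), hops (8 unused).
Slack constraints have shadow price 0 (complementary slackness).
Dual feasibility on the basic columns requires 2·y_bottling + 6·y_water = 33, 2·y_bottling + 2·y_water = 13.
Solving: y_bottling = 1.5, y_water = 5.
Δz = y_water·Δb = 5 × (1) = 5, so new z* = 1273 + 5 = 1278.

1278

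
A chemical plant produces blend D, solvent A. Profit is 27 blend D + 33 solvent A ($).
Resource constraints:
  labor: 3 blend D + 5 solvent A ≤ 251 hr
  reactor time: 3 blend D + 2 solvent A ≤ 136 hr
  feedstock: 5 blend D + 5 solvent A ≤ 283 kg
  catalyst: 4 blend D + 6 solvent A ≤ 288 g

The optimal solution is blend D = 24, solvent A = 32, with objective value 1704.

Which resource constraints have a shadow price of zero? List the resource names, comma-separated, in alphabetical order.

feedstock, labor

labor: 232/251 (slack 19)
reactor time: 136/136 (binding)
feedstock: 280/283 (slack 3)
catalyst: 288/288 (binding)
By complementary slackness, a constraint with positive slack has shadow price 0 → feedstock, labor.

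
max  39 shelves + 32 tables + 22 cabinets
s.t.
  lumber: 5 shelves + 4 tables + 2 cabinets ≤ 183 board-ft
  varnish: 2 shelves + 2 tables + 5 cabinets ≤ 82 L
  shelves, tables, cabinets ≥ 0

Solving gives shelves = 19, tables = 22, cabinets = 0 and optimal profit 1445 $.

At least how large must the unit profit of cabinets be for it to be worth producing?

Check each constraint at x*: lumber 183/183 (tight); varnish 82/82 (tight).
Dual feasibility on the basic columns requires 5·y_lumber + 2·y_varnish = 39, 4·y_lumber + 2·y_varnish = 32.
→ y_lumber = 7 and y_varnish = 2.
cabinets enters the basis when its profit ≥ yᵀa₃ = 7·2 + 2·5 = 24.

24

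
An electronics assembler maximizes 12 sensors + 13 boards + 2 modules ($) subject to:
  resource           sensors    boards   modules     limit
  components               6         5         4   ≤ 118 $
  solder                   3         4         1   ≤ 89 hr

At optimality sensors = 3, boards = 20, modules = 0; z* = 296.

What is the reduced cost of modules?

Check each constraint at x*: components 118/118 (tight); solder 89/89 (tight).
From A_Bᵀ y = c: 6·y_components + 3·y_solder = 12; 5·y_components + 4·y_solder = 13.
Solving: y_components = 1, y_solder = 2.
Reduced cost of modules: c₃ − yᵀa₃ = 2 − (1·4 + 2·1) = 2 − 6 = -4.

-4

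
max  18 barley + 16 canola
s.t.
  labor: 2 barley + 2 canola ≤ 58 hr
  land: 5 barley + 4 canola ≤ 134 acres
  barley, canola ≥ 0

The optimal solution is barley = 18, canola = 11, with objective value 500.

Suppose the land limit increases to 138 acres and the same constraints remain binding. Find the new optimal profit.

At the optimum: labor uses 58 of 58 (binding); land uses 134 of 134 (binding).
From A_Bᵀ y = c: 2·y_labor + 5·y_land = 18; 2·y_labor + 4·y_land = 16.
Solving: y_labor = 4, y_land = 2.
Δz = y_land·Δb = 2 × (4) = 8, so new z* = 500 + 8 = 508.

508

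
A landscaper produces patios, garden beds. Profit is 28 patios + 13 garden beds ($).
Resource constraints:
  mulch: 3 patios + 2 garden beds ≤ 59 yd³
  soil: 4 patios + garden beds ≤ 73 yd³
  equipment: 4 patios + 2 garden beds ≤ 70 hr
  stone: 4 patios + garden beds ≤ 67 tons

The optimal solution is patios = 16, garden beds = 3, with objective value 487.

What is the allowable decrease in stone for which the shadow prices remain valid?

10

Binding constraints: equipment, stone. The basis is B = [[4,2],[4,1]] with det -4.
Per unit decrease in stone, x* moves by d = (-0.5, 1).
The basis stays optimal until mulch becomes binding; allowable decrease = 10 tons.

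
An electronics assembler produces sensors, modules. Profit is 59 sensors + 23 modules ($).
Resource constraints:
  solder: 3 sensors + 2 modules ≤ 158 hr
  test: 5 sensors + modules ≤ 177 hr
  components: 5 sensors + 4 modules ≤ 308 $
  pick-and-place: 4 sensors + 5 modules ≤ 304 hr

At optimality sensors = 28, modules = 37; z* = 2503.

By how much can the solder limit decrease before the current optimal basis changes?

Binding constraints: solder, test. The basis is B = [[3,2],[5,1]] with det -7.
Per unit decrease in solder, x* moves by d = (0.1429, -0.7143).
The basis stays optimal until modules reaches 0; allowable decrease = 51.8 hr.

51.8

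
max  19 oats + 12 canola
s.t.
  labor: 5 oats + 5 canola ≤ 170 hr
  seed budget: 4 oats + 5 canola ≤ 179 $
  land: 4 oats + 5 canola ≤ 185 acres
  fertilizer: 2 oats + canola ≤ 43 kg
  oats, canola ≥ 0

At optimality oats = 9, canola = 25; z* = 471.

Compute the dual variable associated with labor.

1

Check each constraint at x*: labor 170/170 (tight); seed budget 161/179 (slack 18); land 161/185 (slack 24); fertilizer 43/43 (tight).
By complementary slackness, y = 0 for the non-binding constraints.
From A_Bᵀ y = c: 5·y_labor + 2·y_fertilizer = 19; 5·y_labor + 1·y_fertilizer = 12.
This yields shadow prices y_labor = 1, y_fertilizer = 7.
Shadow price of labor = 1.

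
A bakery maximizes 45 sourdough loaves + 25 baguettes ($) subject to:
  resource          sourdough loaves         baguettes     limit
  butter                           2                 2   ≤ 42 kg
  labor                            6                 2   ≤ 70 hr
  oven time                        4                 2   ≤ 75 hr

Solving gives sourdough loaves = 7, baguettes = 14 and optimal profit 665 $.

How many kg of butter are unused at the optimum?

0

butter used = 2·7 + 2·14 = 42; slack = 42 − 42 = 0.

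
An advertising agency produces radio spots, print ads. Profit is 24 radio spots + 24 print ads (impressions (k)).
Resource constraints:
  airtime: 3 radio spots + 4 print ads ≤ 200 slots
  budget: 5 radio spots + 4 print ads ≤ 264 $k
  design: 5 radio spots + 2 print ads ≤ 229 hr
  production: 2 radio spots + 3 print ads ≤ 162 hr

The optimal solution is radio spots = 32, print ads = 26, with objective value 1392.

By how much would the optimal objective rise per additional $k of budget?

3

At the optimum: airtime uses 200 of 200 (binding); budget uses 264 of 264 (binding); design uses 212 of 229 (slack = 17); production uses 142 of 162 (slack = 20).
By complementary slackness, y = 0 for the non-binding constraints.
From A_Bᵀ y = c: 3·y_airtime + 5·y_budget = 24; 4·y_airtime + 4·y_budget = 24.
→ y_airtime = 3 and y_budget = 3.
Shadow price of budget = 3.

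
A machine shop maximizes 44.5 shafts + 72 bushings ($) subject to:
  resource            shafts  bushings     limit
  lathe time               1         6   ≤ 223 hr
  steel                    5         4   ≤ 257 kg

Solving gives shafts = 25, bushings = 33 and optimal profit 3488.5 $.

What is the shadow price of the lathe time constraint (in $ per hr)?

At the optimum: lathe time uses 223 of 223 (binding); steel uses 257 of 257 (binding).
From A_Bᵀ y = c: 1·y_lathe time + 5·y_steel = 44.5; 6·y_lathe time + 4·y_steel = 72.
→ y_lathe time = 7 and y_steel = 7.5.
Shadow price of lathe time = 7.

7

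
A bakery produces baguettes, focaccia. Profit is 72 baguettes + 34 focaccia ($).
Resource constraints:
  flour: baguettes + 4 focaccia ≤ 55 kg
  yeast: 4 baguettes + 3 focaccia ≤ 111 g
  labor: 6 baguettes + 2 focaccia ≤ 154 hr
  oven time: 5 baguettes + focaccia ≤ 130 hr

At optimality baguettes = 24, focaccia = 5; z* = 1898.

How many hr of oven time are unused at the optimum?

oven time used = 5·24 + 1·5 = 125; slack = 130 − 125 = 5.

5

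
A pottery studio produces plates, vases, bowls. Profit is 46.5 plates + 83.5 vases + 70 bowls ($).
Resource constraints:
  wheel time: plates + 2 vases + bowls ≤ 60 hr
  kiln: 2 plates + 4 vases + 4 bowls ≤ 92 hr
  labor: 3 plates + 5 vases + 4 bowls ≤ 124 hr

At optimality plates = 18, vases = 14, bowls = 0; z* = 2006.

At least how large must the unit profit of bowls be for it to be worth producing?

74

At the optimum: wheel time uses 46 of 60 (slack = 14); kiln uses 92 of 92 (binding); labor uses 124 of 124 (binding).
Slack constraints have shadow price 0 (complementary slackness).
The binding rows give the dual system: 2·y_kiln + 3·y_labor = 46.5 and 4·y_kiln + 5·y_labor = 83.5.
Solving: y_kiln = 9, y_labor = 9.5.
bowls enters the basis when its profit ≥ yᵀa₃ = 9·4 + 9.5·4 = 74.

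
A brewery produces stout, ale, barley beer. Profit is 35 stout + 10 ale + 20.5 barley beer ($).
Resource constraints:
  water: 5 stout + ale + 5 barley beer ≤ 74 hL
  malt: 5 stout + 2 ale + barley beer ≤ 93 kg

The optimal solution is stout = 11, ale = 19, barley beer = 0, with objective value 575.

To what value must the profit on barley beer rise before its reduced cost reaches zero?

23

Both water and malt are binding at x*.
From A_Bᵀ y = c: 5·y_water + 5·y_malt = 35; 1·y_water + 2·y_malt = 10.
Solving: y_water = 4, y_malt = 3.
barley beer enters the basis when its profit ≥ yᵀa₃ = 4·5 + 3·1 = 23.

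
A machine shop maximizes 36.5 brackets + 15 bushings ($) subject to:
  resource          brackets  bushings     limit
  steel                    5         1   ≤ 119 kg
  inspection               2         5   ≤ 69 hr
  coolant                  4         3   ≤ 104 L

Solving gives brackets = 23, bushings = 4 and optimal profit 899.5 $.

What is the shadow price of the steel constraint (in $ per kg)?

4.5

Check each constraint at x*: steel 119/119 (tight); inspection 66/69 (slack 3); coolant 104/104 (tight).
Slack constraints have shadow price 0 (complementary slackness).
Dual feasibility on the basic columns requires 5·y_steel + 4·y_coolant = 36.5, 1·y_steel + 3·y_coolant = 15.
→ y_steel = 4.5 and y_coolant = 3.5.
Shadow price of steel = 4.5.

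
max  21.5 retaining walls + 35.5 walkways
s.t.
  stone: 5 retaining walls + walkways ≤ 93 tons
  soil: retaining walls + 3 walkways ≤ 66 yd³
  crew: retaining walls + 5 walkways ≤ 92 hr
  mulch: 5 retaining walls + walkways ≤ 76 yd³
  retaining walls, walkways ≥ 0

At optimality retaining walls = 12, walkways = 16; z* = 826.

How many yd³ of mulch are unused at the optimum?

0

mulch used = 5·12 + 1·16 = 76; slack = 76 − 76 = 0.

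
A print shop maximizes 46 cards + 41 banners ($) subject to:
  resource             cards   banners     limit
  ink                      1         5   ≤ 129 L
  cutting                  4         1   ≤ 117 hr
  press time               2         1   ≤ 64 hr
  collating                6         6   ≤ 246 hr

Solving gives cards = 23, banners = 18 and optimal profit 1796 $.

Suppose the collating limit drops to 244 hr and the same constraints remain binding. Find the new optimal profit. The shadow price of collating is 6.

Δb = -2, so new z* = 1796 + (6)·(-2) = 1796 − 12 = 1784.

1784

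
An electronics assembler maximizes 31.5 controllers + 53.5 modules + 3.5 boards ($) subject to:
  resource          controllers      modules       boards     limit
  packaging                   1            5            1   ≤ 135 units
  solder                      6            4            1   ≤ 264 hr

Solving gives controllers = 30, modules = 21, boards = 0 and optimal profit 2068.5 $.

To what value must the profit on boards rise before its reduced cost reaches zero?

11.5

At the optimum: packaging uses 135 of 135 (binding); solder uses 264 of 264 (binding).
From A_Bᵀ y = c: 1·y_packaging + 6·y_solder = 31.5; 5·y_packaging + 4·y_solder = 53.5.
This yields shadow prices y_packaging = 7.5, y_solder = 4.
boards enters the basis when its profit ≥ yᵀa₃ = 7.5·1 + 4·1 = 11.5.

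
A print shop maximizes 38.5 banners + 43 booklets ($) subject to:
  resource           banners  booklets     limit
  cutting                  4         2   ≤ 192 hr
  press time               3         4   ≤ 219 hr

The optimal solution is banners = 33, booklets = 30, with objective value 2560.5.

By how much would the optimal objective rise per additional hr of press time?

At the optimum: cutting uses 192 of 192 (binding); press time uses 219 of 219 (binding).
From A_Bᵀ y = c: 4·y_cutting + 3·y_press time = 38.5; 2·y_cutting + 4·y_press time = 43.
Solving: y_cutting = 2.5, y_press time = 9.5.
Shadow price of press time = 9.5.

9.5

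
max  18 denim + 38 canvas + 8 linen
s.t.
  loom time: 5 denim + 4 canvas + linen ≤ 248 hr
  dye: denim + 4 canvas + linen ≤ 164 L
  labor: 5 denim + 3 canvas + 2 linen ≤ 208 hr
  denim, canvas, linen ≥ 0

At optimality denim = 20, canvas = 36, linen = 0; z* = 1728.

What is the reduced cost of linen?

-4

Binding: dye and labor. Non-binding: loom time (4 unused).
By complementary slackness, y = 0 for the non-binding constraint.
Dual feasibility on the basic columns requires 1·y_dye + 5·y_labor = 18, 4·y_dye + 3·y_labor = 38.
Solving: y_dye = 8, y_labor = 2.
Reduced cost of linen: c₃ − yᵀa₃ = 8 − (8·1 + 2·2) = 8 − 12 = -4.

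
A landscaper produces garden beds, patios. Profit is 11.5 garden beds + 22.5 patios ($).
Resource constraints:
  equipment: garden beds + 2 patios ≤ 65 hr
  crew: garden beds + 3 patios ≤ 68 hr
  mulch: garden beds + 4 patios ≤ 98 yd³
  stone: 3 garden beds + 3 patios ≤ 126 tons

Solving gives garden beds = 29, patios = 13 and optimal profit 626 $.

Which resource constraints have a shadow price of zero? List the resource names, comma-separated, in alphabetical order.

equipment, mulch

equipment: 55/65 (slack 10)
crew: 68/68 (binding)
mulch: 81/98 (slack 17)
stone: 126/126 (binding)
By complementary slackness, a constraint with positive slack has shadow price 0 → equipment, mulch.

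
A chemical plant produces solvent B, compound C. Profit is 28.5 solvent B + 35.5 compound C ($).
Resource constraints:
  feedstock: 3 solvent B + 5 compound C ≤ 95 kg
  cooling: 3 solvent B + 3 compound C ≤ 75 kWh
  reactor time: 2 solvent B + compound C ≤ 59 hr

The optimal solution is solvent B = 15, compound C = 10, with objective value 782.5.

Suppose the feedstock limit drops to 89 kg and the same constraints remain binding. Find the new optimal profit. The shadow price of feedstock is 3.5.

761.5

Δb = -6, so new z* = 782.5 + (3.5)·(-6) = 782.5 − 21 = 761.5.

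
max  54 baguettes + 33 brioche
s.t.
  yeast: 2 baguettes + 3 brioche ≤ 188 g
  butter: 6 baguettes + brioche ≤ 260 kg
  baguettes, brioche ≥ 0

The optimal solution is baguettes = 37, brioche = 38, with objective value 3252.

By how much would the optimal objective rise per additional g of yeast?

9

Both yeast and butter are binding at x*.
The binding rows give the dual system: 2·y_yeast + 6·y_butter = 54 and 3·y_yeast + 1·y_butter = 33.
→ y_yeast = 9 and y_butter = 6.
Shadow price of yeast = 9.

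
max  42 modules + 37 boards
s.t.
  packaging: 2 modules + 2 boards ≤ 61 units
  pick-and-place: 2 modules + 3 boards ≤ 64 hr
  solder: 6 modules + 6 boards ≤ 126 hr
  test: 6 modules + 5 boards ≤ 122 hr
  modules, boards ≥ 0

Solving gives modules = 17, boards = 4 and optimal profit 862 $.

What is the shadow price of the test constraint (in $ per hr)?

5

At the optimum: packaging uses 42 of 61 (slack = 19); pick-and-place uses 46 of 64 (slack = 18); solder uses 126 of 126 (binding); test uses 122 of 122 (binding).
Since packaging, pick-and-place are not tight, their duals are 0.
Dual feasibility on the basic columns requires 6·y_solder + 6·y_test = 42, 6·y_solder + 5·y_test = 37.
Solving: y_solder = 2, y_test = 5.
Shadow price of test = 5.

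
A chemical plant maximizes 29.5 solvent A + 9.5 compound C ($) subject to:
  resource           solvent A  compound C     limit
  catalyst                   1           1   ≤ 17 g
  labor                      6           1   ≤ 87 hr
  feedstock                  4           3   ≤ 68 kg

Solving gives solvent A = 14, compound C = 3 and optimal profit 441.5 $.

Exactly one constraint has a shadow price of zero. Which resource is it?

catalyst: 17/17 (binding)
labor: 87/87 (binding)
feedstock: 65/68 (slack 3)
By complementary slackness, a constraint with positive slack has shadow price 0 → feedstock.

feedstock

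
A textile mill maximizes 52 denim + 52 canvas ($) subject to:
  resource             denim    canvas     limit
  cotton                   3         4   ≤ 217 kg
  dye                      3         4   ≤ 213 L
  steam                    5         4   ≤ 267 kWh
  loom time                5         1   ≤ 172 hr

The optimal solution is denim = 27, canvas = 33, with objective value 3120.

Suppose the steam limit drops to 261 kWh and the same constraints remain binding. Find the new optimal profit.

Check each constraint at x*: cotton 213/217 (slack 4); dye 213/213 (tight); steam 267/267 (tight); loom time 168/172 (slack 4).
Since cotton, loom time are not tight, their duals are 0.
Dual feasibility on the basic columns requires 3·y_dye + 5·y_steam = 52, 4·y_dye + 4·y_steam = 52.
This yields shadow prices y_dye = 6.5, y_steam = 6.5.
Δz = y_steam·Δb = 6.5 × (-6) = -39, so new z* = 3120 − 39 = 3081.

3081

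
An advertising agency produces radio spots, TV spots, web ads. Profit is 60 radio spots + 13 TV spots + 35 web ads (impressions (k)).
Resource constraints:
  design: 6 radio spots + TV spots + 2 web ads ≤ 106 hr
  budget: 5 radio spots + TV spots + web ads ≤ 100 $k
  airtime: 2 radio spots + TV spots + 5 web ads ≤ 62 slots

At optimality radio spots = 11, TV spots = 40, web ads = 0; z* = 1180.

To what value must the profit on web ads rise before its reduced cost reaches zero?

At the optimum: design uses 106 of 106 (binding); budget uses 95 of 100 (slack = 5); airtime uses 62 of 62 (binding).
By complementary slackness, y = 0 for the non-binding constraint.
Dual feasibility on the basic columns requires 6·y_design + 2·y_airtime = 60, 1·y_design + 1·y_airtime = 13.
This yields shadow prices y_design = 8.5, y_airtime = 4.5.
web ads enters the basis when its profit ≥ yᵀa₃ = 8.5·2 + 4.5·5 = 39.5.

39.5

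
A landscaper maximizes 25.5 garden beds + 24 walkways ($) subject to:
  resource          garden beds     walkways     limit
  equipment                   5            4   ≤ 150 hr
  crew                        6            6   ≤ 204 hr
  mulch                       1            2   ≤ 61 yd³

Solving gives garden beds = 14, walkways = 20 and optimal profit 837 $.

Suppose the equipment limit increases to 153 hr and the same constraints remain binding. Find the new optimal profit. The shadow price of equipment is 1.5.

841.5

Δb = 3, so new z* = 837 + (1.5)·(3) = 837 + 4.5 = 841.5.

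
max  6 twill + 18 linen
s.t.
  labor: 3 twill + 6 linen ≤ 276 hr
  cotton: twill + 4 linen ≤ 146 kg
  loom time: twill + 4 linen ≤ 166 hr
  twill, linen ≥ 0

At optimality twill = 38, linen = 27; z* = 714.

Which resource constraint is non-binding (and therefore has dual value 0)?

loom time

labor: 276/276 (binding)
cotton: 146/146 (binding)
loom time: 146/166 (slack 20)
By complementary slackness, a constraint with positive slack has shadow price 0 → loom time.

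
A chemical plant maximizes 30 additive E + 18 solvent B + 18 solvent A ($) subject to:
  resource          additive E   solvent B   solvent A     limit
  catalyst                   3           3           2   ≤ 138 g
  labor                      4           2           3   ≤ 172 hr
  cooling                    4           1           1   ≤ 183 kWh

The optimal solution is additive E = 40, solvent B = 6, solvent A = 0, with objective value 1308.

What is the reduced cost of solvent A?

-4

Binding: catalyst and labor. Non-binding: cooling (17 unused).
By complementary slackness, y = 0 for the non-binding constraint.
The binding rows give the dual system: 3·y_catalyst + 4·y_labor = 30 and 3·y_catalyst + 2·y_labor = 18.
→ y_catalyst = 2 and y_labor = 6.
Reduced cost of solvent A: c₃ − yᵀa₃ = 18 − (2·2 + 6·3) = 18 − 22 = -4.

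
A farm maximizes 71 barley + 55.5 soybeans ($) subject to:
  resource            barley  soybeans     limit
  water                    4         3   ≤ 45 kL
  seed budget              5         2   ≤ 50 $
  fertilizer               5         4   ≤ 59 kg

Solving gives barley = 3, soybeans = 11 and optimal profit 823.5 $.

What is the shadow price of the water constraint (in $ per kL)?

6.5

At the optimum: water uses 45 of 45 (binding); seed budget uses 37 of 50 (slack = 13); fertilizer uses 59 of 59 (binding).
Since seed budget is not tight, its dual is 0.
The binding rows give the dual system: 4·y_water + 5·y_fertilizer = 71 and 3·y_water + 4·y_fertilizer = 55.5.
This yields shadow prices y_water = 6.5, y_fertilizer = 9.
Shadow price of water = 6.5.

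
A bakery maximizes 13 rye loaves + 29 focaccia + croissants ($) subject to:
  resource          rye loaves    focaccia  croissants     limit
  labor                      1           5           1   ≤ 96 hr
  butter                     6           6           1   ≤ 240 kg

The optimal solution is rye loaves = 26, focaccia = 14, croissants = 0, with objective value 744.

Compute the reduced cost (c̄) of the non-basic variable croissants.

At the optimum: labor uses 96 of 96 (binding); butter uses 240 of 240 (binding).
Dual feasibility on the basic columns requires 1·y_labor + 6·y_butter = 13, 5·y_labor + 6·y_butter = 29.
→ y_labor = 4 and y_butter = 1.5.
Reduced cost of croissants: c₃ − yᵀa₃ = 1 − (4·1 + 1.5·1) = 1 − 5.5 = -4.5.

-4.5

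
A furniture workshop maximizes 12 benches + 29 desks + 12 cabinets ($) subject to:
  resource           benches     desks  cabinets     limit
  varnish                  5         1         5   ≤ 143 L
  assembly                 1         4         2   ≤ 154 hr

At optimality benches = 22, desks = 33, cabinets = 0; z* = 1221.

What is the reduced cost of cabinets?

-7

Both varnish and assembly are binding at x*.
From A_Bᵀ y = c: 5·y_varnish + 1·y_assembly = 12; 1·y_varnish + 4·y_assembly = 29.
Solving: y_varnish = 1, y_assembly = 7.
Reduced cost of cabinets: c₃ − yᵀa₃ = 12 − (1·5 + 7·2) = 12 − 19 = -7.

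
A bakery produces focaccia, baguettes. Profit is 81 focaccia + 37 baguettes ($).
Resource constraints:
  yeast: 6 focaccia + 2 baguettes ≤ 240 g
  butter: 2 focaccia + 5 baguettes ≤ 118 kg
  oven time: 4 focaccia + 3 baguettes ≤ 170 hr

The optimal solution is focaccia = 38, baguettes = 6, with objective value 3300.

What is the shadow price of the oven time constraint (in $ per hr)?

6

Check each constraint at x*: yeast 240/240 (tight); butter 106/118 (slack 12); oven time 170/170 (tight).
Since butter is not tight, its dual is 0.
From A_Bᵀ y = c: 6·y_yeast + 4·y_oven time = 81; 2·y_yeast + 3·y_oven time = 37.
Solving: y_yeast = 9.5, y_oven time = 6.
Shadow price of oven time = 6.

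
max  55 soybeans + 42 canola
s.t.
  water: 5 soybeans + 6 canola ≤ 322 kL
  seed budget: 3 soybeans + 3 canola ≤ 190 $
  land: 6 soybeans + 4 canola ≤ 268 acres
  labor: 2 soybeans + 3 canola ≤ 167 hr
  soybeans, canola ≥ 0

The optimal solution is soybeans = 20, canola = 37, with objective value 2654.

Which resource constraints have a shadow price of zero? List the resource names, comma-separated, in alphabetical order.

water: 322/322 (binding)
seed budget: 171/190 (slack 19)
land: 268/268 (binding)
labor: 151/167 (slack 16)
By complementary slackness, a constraint with positive slack has shadow price 0 → labor, seed budget.

labor, seed budget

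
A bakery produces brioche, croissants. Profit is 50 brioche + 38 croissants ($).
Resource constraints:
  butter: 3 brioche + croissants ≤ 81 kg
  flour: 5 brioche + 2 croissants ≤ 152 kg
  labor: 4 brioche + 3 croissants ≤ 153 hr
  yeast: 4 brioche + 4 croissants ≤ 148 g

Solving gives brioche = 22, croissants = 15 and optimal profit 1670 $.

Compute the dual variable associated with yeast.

8

At the optimum: butter uses 81 of 81 (binding); flour uses 140 of 152 (slack = 12); labor uses 133 of 153 (slack = 20); yeast uses 148 of 148 (binding).
Slack constraints have shadow price 0 (complementary slackness).
The binding rows give the dual system: 3·y_butter + 4·y_yeast = 50 and 1·y_butter + 4·y_yeast = 38.
Solving: y_butter = 6, y_yeast = 8.
Shadow price of yeast = 8.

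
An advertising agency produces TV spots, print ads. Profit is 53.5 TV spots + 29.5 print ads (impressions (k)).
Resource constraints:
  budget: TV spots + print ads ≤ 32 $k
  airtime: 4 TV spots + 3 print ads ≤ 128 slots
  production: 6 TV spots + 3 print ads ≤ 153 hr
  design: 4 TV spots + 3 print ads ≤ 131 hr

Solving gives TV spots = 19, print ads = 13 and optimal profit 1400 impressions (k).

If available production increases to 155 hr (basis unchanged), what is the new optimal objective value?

1416

Check each constraint at x*: budget 32/32 (tight); airtime 115/128 (slack 13); production 153/153 (tight); design 115/131 (slack 16).
By complementary slackness, y = 0 for the non-binding constraints.
The binding rows give the dual system: 1·y_budget + 6·y_production = 53.5 and 1·y_budget + 3·y_production = 29.5.
Solving: y_budget = 5.5, y_production = 8.
Δz = y_production·Δb = 8 × (2) = 16, so new z* = 1400 + 16 = 1416.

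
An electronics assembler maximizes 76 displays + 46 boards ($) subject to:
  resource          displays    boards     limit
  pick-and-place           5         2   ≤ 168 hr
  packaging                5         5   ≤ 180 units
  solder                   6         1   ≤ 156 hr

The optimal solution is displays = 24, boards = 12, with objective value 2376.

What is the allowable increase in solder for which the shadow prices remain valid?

40

Binding constraints: packaging, solder. The basis is B = [[5,5],[6,1]] with det -25.
Per unit increase in solder, x* moves by d = (0.2, -0.2).
The basis stays optimal until pick-and-place becomes binding; allowable increase = 40 hr.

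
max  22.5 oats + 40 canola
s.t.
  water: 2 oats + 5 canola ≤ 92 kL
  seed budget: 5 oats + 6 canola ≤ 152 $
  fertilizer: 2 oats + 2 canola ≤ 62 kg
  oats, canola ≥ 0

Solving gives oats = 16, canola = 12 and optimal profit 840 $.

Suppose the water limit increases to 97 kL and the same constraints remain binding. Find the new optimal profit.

865

At the optimum: water uses 92 of 92 (binding); seed budget uses 152 of 152 (binding); fertilizer uses 56 of 62 (slack = 6).
Since fertilizer is not tight, its dual is 0.
Dual feasibility on the basic columns requires 2·y_water + 5·y_seed budget = 22.5, 5·y_water + 6·y_seed budget = 40.
Solving: y_water = 5, y_seed budget = 2.5.
Δz = y_water·Δb = 5 × (5) = 25, so new z* = 840 + 25 = 865.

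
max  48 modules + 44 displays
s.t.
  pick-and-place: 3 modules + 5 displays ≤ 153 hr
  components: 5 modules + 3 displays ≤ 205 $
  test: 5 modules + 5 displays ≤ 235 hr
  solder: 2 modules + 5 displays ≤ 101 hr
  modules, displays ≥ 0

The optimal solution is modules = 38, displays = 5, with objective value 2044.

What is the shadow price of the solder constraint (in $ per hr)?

4

Binding: components and solder. Non-binding: pick-and-place (14 unused), test (20 unused).
Slack constraints have shadow price 0 (complementary slackness).
The binding rows give the dual system: 5·y_components + 2·y_solder = 48 and 3·y_components + 5·y_solder = 44.
Solving: y_components = 8, y_solder = 4.
Shadow price of solder = 4.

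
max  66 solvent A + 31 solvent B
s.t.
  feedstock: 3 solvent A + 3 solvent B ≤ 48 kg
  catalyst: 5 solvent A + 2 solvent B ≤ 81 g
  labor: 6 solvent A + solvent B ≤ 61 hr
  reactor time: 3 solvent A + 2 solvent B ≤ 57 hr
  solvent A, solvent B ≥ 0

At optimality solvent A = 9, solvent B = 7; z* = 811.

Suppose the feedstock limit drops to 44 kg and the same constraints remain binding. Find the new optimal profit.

779

At the optimum: feedstock uses 48 of 48 (binding); catalyst uses 59 of 81 (slack = 22); labor uses 61 of 61 (binding); reactor time uses 41 of 57 (slack = 16).
Since catalyst, reactor time are not tight, their duals are 0.
From A_Bᵀ y = c: 3·y_feedstock + 6·y_labor = 66; 3·y_feedstock + 1·y_labor = 31.
This yields shadow prices y_feedstock = 8, y_labor = 7.
Δz = y_feedstock·Δb = 8 × (-4) = -32, so new z* = 811 − 32 = 779.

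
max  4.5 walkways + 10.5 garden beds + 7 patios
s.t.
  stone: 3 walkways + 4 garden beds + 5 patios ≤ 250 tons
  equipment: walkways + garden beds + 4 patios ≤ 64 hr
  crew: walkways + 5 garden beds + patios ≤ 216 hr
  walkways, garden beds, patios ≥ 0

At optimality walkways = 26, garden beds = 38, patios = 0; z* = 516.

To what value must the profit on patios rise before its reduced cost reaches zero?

Check each constraint at x*: stone 230/250 (slack 20); equipment 64/64 (tight); crew 216/216 (tight).
Since stone is not tight, its dual is 0.
From A_Bᵀ y = c: 1·y_equipment + 1·y_crew = 4.5; 1·y_equipment + 5·y_crew = 10.5.
→ y_equipment = 3 and y_crew = 1.5.
patios enters the basis when its profit ≥ yᵀa₃ = 3·4 + 1.5·1 = 13.5.

13.5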